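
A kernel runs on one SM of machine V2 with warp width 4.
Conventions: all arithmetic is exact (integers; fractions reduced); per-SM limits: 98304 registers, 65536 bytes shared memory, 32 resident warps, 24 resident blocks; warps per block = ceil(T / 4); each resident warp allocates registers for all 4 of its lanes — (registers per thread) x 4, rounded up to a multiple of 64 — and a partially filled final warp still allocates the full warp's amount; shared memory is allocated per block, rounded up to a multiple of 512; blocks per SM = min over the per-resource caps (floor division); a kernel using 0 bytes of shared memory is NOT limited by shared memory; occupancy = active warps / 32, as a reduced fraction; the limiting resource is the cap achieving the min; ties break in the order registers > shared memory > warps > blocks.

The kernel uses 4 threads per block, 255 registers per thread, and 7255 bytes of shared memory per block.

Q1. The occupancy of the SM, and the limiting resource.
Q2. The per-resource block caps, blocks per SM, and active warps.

Answer: occupancy 1/4, limited by shared memory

registers: 96 blocks
shared memory: 8 blocks
warps: 32 blocks
blocks: 24 blocks

Answer: 8 blocks, 8 active warps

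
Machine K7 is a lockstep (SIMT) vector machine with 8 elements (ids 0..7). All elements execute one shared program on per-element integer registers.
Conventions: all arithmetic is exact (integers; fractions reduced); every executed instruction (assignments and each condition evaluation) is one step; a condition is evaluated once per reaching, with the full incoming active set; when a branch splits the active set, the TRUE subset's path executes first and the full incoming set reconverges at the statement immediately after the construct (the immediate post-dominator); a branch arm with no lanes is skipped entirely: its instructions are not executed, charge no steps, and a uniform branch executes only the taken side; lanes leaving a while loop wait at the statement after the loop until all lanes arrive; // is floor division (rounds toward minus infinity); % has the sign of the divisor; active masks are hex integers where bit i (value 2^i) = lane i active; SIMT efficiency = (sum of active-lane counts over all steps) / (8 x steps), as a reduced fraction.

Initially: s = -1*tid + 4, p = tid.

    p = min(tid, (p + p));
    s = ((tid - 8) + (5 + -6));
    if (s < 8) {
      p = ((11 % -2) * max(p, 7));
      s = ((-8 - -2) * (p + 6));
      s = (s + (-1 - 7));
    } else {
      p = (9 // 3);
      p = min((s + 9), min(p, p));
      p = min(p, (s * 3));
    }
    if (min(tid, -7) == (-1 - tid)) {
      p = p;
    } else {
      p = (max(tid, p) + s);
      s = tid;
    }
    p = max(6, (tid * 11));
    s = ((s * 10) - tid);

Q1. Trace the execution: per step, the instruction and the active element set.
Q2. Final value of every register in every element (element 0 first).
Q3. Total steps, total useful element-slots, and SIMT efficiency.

step 0: p <- min(tid, (p + p))       0xff
step 1: s <- ((tid - 8) + (5 + -6))  0xff
step 2: eval (s < 8)                 0xff
step 3: p <- ((11 % -2) * max(p, 7)) 0xff
step 4: s <- ((-8 - -2) * (p + 6))   0xff
step 5: s <- (s + (-1 - 7))          0xff
step 6: eval (min(tid, -7) == (-1 - tid)) 0xff
step 7: p <- p                       0x40
step 8: p <- (max(tid, p) + s)       0xbf
step 9: s <- tid                     0xbf
step 10: p <- max(6, (tid * 11))      0xff
step 11: s <- ((s * 10) - tid)        0xff

Answer: 12 steps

s: 0,9,18,27,36,45,-26,63
p: 6,11,22,33,44,55,66,77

steps = 12; useful = 87; efficiency = 87/96 = 29/32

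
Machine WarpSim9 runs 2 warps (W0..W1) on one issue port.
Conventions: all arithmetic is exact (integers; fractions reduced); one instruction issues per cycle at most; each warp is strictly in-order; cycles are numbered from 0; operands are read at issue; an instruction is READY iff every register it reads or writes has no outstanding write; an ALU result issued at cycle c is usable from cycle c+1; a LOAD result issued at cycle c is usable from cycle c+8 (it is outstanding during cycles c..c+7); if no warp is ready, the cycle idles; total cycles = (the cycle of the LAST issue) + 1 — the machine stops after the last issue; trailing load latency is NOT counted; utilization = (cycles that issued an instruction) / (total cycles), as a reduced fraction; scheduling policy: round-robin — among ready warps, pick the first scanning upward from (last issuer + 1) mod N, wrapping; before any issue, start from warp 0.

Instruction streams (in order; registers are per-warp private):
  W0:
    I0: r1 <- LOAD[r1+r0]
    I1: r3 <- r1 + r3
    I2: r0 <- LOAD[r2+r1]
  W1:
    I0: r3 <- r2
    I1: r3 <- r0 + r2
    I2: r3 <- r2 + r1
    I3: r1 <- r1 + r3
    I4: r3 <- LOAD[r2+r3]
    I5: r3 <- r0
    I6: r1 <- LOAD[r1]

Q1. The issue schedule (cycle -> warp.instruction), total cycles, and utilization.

cycle 0: W0.I0
cycle 1: W1.I0
cycle 2: W1.I1
cycle 3: W1.I2
cycle 4: W1.I3
cycle 5: W1.I4
cycle 6: idle
cycle 7: idle
cycle 8: W0.I1
cycle 9: W0.I2
cycle 10: idle
cycle 11: idle
cycle 12: idle
cycle 13: W1.I5
cycle 14: W1.I6

Answer: 15 cycles, utilization 2/3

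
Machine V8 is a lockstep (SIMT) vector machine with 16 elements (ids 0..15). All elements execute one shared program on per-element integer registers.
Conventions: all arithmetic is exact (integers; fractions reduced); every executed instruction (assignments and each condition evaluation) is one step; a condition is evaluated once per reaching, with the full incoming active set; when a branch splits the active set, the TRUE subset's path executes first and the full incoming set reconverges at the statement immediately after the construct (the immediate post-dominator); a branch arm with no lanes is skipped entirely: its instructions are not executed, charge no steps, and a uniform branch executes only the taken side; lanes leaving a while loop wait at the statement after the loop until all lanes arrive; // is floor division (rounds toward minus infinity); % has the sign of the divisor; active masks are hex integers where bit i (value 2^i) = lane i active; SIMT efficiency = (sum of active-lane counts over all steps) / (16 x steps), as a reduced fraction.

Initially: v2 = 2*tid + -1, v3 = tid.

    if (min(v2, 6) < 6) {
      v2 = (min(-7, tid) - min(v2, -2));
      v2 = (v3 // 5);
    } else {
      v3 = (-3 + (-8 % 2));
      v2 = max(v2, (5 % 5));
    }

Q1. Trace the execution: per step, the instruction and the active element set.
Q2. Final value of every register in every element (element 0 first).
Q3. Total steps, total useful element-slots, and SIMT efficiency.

step 0: eval (min(v2, 6) < 6)        0xffff
step 1: v2 <- (min(-7, tid) - min(v2, -2)) 0x000f
step 2: v2 <- (v3 // 5)              0x000f
step 3: v3 <- (-3 + (-8 % 2))        0xfff0
step 4: v2 <- max(v2, (5 % 5))       0xfff0

Answer: 5 steps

v2: 0,0,0,0,7,9,11,13,15,17,19,21,23,25,27,29
v3: 0,1,2,3,-3,-3,-3,-3,-3,-3,-3,-3,-3,-3,-3,-3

steps = 5; useful = 48; efficiency = 48/80 = 3/5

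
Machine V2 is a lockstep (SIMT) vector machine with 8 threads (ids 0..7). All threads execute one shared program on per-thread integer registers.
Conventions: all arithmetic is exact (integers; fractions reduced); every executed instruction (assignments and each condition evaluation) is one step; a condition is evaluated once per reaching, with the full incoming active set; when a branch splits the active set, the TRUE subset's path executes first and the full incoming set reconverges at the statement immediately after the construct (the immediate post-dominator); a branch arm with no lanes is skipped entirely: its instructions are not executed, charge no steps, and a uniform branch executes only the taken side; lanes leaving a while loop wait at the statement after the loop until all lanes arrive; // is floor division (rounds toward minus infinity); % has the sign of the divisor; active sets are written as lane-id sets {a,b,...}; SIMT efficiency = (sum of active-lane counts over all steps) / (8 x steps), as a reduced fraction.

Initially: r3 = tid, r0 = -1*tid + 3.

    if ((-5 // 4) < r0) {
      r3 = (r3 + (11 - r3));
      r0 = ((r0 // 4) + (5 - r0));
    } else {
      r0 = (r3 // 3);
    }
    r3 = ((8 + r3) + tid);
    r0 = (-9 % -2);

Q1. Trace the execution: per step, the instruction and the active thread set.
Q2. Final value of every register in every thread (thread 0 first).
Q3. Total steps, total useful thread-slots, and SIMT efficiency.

step 0: eval ((-5 // 4) < r0)        {0,1,2,3,4,5,6,7}
step 1: r3 <- (r3 + (11 - r3))       {0,1,2,3,4}
step 2: r0 <- ((r0 // 4) + (5 - r0)) {0,1,2,3,4}
step 3: r0 <- (r3 // 3)              {5,6,7}
step 4: r3 <- ((8 + r3) + tid)       {0,1,2,3,4,5,6,7}
step 5: r0 <- (-9 % -2)              {0,1,2,3,4,5,6,7}

Answer: 6 steps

r3: 19,20,21,22,23,18,20,22
r0: -1,-1,-1,-1,-1,-1,-1,-1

steps = 6; useful = 37; efficiency = 37/48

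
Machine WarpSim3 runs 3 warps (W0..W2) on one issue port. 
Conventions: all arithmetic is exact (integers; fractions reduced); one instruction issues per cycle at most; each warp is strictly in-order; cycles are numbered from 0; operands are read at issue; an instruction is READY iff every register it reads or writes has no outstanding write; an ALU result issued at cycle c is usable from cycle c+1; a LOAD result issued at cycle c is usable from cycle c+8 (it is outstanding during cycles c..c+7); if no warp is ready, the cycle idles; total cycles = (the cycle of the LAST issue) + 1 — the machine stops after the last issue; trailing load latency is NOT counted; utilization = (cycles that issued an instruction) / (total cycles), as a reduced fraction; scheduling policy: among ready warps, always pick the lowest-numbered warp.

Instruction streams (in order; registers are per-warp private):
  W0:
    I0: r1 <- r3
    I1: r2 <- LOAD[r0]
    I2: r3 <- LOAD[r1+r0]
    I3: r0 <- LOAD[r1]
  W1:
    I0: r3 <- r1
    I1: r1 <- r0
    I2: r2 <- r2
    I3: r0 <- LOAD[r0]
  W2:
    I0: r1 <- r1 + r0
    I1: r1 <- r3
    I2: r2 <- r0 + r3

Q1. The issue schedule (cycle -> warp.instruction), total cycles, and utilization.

cycle 0: W0.I0
cycle 1: W0.I1
cycle 2: W0.I2
cycle 3: W0.I3
cycle 4: W1.I0
cycle 5: W1.I1
cycle 6: W1.I2
cycle 7: W1.I3
cycle 8: W2.I0
cycle 9: W2.I1
cycle 10: W2.I2

Answer: 11 cycles, utilization 1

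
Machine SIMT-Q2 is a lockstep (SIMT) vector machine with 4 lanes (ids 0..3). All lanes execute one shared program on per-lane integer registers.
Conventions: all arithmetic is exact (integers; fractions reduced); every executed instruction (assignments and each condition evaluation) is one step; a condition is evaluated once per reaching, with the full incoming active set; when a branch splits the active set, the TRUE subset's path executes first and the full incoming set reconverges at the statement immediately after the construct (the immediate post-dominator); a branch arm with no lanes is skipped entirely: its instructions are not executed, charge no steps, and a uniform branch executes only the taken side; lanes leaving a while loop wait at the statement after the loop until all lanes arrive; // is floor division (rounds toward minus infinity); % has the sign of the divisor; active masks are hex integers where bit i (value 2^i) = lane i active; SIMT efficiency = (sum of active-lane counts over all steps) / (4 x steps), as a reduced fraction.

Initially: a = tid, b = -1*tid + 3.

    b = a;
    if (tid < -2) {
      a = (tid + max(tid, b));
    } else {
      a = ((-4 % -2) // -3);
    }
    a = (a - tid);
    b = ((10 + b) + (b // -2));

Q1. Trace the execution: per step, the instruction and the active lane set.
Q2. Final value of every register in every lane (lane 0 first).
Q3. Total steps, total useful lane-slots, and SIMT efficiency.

step 0: b <- a                       0xf
step 1: eval (tid < -2)              0xf
step 2: a <- ((-4 % -2) // -3)       0xf
step 3: a <- (a - tid)               0xf
step 4: b <- ((10 + b) + (b // -2))  0xf

Answer: 5 steps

a: 0,-1,-2,-3
b: 10,10,11,11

steps = 5; useful = 20; efficiency = 20/20 = 1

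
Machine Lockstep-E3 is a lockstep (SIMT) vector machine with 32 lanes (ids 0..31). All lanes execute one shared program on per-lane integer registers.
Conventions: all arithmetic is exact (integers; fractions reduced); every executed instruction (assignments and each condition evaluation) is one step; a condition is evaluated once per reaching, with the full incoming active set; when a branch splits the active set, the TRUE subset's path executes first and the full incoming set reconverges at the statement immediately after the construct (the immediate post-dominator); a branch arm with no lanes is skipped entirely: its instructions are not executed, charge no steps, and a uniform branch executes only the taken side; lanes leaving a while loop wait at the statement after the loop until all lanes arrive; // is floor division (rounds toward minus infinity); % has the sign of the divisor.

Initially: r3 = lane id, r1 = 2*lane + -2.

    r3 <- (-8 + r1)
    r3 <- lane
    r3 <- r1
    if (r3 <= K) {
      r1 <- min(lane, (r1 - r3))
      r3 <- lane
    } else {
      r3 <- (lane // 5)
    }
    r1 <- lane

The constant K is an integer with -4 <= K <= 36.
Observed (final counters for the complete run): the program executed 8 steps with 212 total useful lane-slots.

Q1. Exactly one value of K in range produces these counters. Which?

Answer: K = 36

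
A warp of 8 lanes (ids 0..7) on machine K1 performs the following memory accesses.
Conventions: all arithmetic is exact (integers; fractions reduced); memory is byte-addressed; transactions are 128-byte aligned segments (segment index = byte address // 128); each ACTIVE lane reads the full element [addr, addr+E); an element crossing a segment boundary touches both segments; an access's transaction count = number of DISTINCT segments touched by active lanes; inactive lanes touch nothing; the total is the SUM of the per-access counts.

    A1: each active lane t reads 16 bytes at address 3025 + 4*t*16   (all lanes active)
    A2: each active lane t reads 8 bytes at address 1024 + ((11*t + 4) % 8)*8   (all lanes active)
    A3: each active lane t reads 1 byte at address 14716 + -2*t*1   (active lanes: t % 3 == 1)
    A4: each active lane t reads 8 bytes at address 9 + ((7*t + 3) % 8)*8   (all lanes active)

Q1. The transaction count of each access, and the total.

A1: 5 transactions
A2: 1 transaction
A3: 1 transaction
A4: 1 transaction

Answer: 5,1,1,1; total 8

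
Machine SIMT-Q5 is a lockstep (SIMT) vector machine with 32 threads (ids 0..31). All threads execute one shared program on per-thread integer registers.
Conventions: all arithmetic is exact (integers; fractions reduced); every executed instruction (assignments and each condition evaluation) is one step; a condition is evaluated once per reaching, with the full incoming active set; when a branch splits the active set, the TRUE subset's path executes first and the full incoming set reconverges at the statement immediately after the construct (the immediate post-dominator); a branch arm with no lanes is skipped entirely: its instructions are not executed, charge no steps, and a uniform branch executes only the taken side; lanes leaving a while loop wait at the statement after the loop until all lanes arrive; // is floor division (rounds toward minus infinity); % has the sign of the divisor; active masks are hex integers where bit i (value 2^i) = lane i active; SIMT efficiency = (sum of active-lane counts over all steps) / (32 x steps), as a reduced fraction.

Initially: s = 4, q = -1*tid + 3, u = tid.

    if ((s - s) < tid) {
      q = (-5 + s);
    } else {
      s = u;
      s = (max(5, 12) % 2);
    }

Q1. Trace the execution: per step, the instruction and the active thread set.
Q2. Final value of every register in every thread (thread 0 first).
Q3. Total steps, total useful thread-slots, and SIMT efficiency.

step 0: eval ((s - s) < tid)         0xffffffff
step 1: q <- (-5 + s)                0xfffffffe
step 2: s <- u                       0x00000001
step 3: s <- (max(5, 12) % 2)        0x00000001

Answer: 4 steps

s: 0,4,4,4,4,4,4,4,4,4,4,4,4,4,4,4,4,4,4,4,4,4,4,4,4,4,4,4,4,4,4,4
q: 3,-1,-1,-1,-1,-1,-1,-1,-1,-1,-1,-1,-1,-1,-1,-1,-1,-1,-1,-1,-1,-1,-1,-1,-1,-1,-1,-1,-1,-1,-1,-1
u: 0,1,2,3,4,5,6,7,8,9,10,11,12,13,14,15,16,17,18,19,20,21,22,23,24,25,26,27,28,29,30,31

steps = 4; useful = 65; efficiency = 65/128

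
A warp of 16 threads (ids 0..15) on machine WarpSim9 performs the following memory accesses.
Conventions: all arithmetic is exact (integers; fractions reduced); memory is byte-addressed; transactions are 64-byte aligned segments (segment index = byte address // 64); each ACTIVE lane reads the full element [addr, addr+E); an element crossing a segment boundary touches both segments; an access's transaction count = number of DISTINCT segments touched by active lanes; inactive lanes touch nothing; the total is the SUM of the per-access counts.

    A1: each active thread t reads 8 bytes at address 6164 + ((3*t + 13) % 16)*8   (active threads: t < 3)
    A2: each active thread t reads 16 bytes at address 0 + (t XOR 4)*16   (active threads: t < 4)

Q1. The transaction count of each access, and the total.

A1: 3 transactions
A2: 1 transaction

Answer: 3,1; total 4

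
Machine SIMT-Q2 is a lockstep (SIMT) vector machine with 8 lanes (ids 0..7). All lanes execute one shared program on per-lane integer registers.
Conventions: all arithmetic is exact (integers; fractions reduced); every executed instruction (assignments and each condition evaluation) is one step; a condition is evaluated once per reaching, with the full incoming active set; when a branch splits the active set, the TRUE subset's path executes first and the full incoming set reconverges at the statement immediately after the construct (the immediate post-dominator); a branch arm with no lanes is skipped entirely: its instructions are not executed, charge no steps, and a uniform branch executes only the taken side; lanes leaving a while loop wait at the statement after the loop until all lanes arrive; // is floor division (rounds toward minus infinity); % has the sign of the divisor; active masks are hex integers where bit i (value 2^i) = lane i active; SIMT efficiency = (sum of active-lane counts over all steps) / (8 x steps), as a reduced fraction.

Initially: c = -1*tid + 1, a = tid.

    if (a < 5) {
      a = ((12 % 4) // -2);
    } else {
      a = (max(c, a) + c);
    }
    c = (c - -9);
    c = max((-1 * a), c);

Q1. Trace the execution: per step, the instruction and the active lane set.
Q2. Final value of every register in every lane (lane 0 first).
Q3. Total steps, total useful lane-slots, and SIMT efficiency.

step 0: eval (a < 5)                 0xff
step 1: a <- ((12 % 4) // -2)        0x1f
step 2: a <- (max(c, a) + c)         0xe0
step 3: c <- (c - -9)                0xff
step 4: c <- max((-1 * a), c)        0xff

Answer: 5 steps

c: 10,9,8,7,6,5,4,3
a: 0,0,0,0,0,1,1,1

steps = 5; useful = 32; efficiency = 32/40 = 4/5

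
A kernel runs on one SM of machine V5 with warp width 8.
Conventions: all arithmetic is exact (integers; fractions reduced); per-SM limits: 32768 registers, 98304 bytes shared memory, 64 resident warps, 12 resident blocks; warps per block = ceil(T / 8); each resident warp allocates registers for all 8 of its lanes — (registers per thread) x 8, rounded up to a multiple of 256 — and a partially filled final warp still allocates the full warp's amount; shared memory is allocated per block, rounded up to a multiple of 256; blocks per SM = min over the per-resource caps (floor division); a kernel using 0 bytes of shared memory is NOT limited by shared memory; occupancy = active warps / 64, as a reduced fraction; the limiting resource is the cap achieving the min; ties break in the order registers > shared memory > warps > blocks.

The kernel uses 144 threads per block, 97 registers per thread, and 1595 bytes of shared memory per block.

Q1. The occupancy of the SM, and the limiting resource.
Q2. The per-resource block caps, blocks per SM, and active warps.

Answer: occupancy 9/32, limited by registers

registers: 1 block
shared memory: 54 blocks
warps: 3 blocks
blocks: 12 blocks

Answer: 1 block, 18 active warps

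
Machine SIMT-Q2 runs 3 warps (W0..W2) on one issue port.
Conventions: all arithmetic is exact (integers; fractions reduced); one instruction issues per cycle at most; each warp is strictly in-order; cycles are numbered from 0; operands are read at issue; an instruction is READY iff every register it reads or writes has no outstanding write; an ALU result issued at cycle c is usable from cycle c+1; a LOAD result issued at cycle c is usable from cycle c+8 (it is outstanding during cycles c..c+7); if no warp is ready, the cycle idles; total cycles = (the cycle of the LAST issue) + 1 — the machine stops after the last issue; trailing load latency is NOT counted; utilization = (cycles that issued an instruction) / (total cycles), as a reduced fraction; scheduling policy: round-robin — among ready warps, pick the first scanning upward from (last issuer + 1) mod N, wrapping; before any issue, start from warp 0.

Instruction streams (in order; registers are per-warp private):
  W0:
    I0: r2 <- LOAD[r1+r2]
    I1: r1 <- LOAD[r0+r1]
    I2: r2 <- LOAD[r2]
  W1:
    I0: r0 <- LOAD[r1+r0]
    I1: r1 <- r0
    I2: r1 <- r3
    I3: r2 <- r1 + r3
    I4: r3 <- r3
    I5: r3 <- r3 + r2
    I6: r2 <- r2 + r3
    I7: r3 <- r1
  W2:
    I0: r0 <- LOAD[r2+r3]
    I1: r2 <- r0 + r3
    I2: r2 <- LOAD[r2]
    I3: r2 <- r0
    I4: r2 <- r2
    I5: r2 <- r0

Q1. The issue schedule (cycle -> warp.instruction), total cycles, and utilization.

cycle 0: W0.I0
cycle 1: W1.I0
cycle 2: W2.I0
cycle 3: W0.I1
cycle 4: idle
cycle 5: idle
cycle 6: idle
cycle 7: idle
cycle 8: W0.I2
cycle 9: W1.I1
cycle 10: W2.I1
cycle 11: W1.I2
cycle 12: W2.I2
cycle 13: W1.I3
cycle 14: W1.I4
cycle 15: W1.I5
cycle 16: W1.I6
cycle 17: W1.I7
cycle 18: idle
cycle 19: idle
cycle 20: W2.I3
cycle 21: W2.I4
cycle 22: W2.I5

Answer: 23 cycles, utilization 17/23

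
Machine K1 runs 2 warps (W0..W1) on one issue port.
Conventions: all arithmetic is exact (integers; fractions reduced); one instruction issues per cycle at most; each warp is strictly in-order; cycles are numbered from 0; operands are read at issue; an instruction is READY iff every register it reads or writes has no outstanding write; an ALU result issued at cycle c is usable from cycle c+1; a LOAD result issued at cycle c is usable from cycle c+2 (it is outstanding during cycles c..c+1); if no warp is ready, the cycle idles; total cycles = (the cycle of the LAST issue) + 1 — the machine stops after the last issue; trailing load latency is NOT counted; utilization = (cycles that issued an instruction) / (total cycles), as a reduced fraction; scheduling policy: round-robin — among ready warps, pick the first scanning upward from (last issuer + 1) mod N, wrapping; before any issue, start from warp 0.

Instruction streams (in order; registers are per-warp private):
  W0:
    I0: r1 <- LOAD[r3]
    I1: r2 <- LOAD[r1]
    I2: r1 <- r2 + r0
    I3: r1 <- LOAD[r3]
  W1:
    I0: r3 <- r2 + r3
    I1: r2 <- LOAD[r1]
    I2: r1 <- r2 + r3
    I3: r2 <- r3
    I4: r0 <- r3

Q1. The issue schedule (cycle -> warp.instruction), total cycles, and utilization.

cycle 0: W0.I0
cycle 1: W1.I0
cycle 2: W0.I1
cycle 3: W1.I1
cycle 4: W0.I2
cycle 5: W1.I2
cycle 6: W0.I3
cycle 7: W1.I3
cycle 8: W1.I4

Answer: 9 cycles, utilization 1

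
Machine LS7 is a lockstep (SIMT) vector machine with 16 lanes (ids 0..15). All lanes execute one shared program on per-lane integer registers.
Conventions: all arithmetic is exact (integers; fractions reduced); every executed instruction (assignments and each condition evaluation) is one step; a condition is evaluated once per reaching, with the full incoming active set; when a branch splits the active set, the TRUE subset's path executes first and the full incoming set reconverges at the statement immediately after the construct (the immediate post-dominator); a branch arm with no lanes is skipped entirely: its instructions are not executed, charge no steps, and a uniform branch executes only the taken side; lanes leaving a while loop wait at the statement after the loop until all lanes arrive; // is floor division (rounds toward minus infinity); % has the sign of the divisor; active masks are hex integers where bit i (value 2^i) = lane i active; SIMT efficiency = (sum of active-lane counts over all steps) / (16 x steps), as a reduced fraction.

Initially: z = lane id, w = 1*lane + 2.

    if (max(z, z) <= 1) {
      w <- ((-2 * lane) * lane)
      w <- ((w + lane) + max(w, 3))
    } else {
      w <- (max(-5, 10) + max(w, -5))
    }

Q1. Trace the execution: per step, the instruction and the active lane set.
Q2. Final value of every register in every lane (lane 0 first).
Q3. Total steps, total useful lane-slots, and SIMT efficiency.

step 0: eval (max(z, z) <= 1)        0xffff
step 1: w <- ((-2 * lane) * lane)    0x0003
step 2: w <- ((w + lane) + max(w, 3)) 0x0003
step 3: w <- (max(-5, 10) + max(w, -5)) 0xfffc

Answer: 4 steps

z: 0,1,2,3,4,5,6,7,8,9,10,11,12,13,14,15
w: 3,2,14,15,16,17,18,19,20,21,22,23,24,25,26,27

steps = 4; useful = 34; efficiency = 34/64 = 17/32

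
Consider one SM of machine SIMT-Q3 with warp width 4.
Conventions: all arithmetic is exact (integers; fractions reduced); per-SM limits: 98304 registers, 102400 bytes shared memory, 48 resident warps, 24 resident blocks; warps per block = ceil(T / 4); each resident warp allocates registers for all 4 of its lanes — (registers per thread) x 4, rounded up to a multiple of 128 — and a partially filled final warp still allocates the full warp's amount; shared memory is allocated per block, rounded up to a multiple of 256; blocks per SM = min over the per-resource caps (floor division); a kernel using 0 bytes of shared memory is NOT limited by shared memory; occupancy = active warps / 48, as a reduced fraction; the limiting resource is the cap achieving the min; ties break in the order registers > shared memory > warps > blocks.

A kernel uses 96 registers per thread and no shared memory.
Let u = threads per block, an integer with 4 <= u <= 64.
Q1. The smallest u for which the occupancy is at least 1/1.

Answer: u = 5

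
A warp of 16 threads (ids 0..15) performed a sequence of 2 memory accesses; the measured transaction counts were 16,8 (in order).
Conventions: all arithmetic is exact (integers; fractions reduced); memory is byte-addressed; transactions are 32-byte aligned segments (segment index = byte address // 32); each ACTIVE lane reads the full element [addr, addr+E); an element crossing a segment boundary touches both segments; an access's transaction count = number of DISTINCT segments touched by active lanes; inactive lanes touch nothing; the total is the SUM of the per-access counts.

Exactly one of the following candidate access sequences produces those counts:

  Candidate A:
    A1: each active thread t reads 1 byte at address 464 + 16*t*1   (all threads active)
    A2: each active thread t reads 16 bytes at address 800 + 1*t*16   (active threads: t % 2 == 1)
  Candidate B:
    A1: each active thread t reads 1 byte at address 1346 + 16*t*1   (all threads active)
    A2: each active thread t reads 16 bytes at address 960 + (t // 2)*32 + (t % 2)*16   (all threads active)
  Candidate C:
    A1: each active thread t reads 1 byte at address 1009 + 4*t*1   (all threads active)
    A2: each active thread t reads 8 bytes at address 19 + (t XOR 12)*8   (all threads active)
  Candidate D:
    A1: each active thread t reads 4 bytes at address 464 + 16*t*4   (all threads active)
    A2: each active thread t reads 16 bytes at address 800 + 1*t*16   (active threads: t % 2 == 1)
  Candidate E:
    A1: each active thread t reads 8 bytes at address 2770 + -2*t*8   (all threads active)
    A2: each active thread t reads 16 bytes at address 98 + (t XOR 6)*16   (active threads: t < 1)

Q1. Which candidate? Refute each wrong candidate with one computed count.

A: A1 gives 9 transactions, not 16
B: A1 gives 8 transactions, not 16
C: A1 gives 3 transactions, not 16
E: A1 gives 8 transactions, not 16
D: all counts match (16,8)

Answer: D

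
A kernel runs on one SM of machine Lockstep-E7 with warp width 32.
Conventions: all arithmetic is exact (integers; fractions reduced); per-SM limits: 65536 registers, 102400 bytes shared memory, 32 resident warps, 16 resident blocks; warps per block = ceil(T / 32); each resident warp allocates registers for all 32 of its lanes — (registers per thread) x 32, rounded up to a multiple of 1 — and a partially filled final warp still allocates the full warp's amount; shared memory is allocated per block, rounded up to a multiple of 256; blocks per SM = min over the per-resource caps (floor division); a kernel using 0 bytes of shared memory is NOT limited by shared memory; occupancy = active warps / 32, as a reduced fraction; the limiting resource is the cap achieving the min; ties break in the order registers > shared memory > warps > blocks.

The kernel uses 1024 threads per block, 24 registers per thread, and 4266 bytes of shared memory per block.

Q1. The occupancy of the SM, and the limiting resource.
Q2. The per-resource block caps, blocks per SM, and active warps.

Answer: occupancy 1, limited by warps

registers: 2 blocks
shared memory: 23 blocks
warps: 1 block
blocks: 16 blocks

Answer: 1 block, 32 active warps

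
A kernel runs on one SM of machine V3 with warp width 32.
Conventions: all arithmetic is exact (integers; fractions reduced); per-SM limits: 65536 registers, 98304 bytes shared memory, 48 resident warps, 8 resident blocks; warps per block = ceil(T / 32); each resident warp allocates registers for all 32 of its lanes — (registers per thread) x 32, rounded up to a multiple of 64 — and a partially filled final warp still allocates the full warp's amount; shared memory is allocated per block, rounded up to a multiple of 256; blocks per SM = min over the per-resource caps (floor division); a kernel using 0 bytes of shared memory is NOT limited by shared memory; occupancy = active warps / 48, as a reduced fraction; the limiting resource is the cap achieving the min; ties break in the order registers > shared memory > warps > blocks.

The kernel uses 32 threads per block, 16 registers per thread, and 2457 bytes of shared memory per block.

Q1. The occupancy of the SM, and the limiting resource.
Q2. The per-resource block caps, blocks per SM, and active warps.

Answer: occupancy 1/6, limited by blocks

registers: 128 blocks
shared memory: 38 blocks
warps: 48 blocks
blocks: 8 blocks

Answer: 8 blocks, 8 active warps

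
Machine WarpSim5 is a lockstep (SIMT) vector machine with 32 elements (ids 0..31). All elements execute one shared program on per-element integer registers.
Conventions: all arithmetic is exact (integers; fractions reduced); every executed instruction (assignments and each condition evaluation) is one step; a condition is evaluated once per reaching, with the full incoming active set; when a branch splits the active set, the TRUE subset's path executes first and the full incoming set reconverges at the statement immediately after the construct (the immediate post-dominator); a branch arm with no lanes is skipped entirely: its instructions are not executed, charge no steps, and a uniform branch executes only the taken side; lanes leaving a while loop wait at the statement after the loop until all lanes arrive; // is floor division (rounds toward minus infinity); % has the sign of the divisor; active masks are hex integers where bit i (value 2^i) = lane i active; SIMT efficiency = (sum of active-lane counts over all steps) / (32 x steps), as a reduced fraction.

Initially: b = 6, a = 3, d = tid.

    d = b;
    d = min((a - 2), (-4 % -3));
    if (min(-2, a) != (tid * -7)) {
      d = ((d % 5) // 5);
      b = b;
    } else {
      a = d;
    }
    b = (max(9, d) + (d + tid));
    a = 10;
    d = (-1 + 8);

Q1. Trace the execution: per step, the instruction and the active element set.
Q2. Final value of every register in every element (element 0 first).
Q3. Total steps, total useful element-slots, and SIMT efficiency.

step 0: d <- b                       0xffffffff
step 1: d <- min((a - 2), (-4 % -3)) 0xffffffff
step 2: eval (min(-2, a) != (tid * -7)) 0xffffffff
step 3: d <- ((d % 5) // 5)          0xffffffff
step 4: b <- b                       0xffffffff
step 5: b <- (max(9, d) + (d + tid)) 0xffffffff
step 6: a <- 10                      0xffffffff
step 7: d <- (-1 + 8)                0xffffffff

Answer: 8 steps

b: 9,10,11,12,13,14,15,16,17,18,19,20,21,22,23,24,25,26,27,28,29,30,31,32,33,34,35,36,37,38,39,40
a: 10,10,10,10,10,10,10,10,10,10,10,10,10,10,10,10,10,10,10,10,10,10,10,10,10,10,10,10,10,10,10,10
d: 7,7,7,7,7,7,7,7,7,7,7,7,7,7,7,7,7,7,7,7,7,7,7,7,7,7,7,7,7,7,7,7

steps = 8; useful = 256; efficiency = 256/256 = 1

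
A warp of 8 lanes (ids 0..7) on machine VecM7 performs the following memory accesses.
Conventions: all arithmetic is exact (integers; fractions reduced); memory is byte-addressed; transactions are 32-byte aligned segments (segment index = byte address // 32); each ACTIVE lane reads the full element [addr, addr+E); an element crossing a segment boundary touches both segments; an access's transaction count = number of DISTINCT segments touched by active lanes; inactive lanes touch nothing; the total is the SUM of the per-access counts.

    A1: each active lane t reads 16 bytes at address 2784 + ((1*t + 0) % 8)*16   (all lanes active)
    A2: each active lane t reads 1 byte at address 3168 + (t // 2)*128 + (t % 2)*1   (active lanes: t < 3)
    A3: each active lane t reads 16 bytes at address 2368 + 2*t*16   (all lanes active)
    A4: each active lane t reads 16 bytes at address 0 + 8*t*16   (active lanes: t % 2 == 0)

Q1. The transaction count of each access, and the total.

A1: 4 transactions
A2: 2 transactions
A3: 8 transactions
A4: 4 transactions

Answer: 4,2,8,4; total 18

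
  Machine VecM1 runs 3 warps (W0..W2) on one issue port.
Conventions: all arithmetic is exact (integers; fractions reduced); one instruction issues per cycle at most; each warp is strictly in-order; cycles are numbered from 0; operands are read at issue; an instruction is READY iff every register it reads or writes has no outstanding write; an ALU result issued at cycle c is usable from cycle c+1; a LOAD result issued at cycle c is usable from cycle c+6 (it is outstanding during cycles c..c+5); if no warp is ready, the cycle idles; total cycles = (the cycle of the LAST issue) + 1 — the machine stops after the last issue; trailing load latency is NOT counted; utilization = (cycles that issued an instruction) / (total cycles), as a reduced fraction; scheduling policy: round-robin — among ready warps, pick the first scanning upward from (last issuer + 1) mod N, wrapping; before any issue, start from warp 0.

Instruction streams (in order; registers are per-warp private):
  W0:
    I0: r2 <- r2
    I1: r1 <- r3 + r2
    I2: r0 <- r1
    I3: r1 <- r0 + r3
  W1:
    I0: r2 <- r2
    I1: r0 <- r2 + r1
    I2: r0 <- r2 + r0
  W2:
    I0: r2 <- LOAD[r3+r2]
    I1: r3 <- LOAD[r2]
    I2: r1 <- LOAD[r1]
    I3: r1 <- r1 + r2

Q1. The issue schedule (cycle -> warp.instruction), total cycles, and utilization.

cycle 0: W0.I0
cycle 1: W1.I0
cycle 2: W2.I0
cycle 3: W0.I1
cycle 4: W1.I1
cycle 5: W0.I2
cycle 6: W1.I2
cycle 7: W0.I3
cycle 8: W2.I1
cycle 9: W2.I2
cycle 10: idle
cycle 11: idle
cycle 12: idle
cycle 13: idle
cycle 14: idle
cycle 15: W2.I3

Answer: 16 cycles, utilization 11/16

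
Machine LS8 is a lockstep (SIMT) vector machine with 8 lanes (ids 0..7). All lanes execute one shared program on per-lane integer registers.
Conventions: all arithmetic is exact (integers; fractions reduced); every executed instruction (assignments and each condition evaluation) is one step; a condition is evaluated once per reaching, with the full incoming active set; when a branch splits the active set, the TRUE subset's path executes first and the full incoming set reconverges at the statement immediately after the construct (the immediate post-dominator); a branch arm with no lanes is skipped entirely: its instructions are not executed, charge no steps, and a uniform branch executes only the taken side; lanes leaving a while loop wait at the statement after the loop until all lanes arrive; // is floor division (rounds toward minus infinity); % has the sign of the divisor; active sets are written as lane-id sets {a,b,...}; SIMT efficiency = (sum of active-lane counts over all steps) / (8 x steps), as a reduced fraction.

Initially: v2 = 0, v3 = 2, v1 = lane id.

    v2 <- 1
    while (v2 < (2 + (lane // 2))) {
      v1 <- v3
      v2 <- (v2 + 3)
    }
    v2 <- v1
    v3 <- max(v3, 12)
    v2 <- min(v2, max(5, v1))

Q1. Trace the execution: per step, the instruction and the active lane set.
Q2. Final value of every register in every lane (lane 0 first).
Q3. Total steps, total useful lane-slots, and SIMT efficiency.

step 0: v2 <- 1                      {0,1,2,3,4,5,6,7}
step 1: eval (v2 < (2 + (lane // 2))) {0,1,2,3,4,5,6,7}
step 2: v1 <- v3                     {0,1,2,3,4,5,6,7}
step 3: v2 <- (v2 + 3)               {0,1,2,3,4,5,6,7}
step 4: eval (v2 < (2 + (lane // 2))) {0,1,2,3,4,5,6,7}
step 5: v1 <- v3                     {6,7}
step 6: v2 <- (v2 + 3)               {6,7}
step 7: eval (v2 < (2 + (lane // 2))) {6,7}
step 8: v2 <- v1                     {0,1,2,3,4,5,6,7}
step 9: v3 <- max(v3, 12)            {0,1,2,3,4,5,6,7}
step 10: v2 <- min(v2, max(5, v1))    {0,1,2,3,4,5,6,7}

Answer: 11 steps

v2: 2,2,2,2,2,2,2,2
v3: 12,12,12,12,12,12,12,12
v1: 2,2,2,2,2,2,2,2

steps = 11; useful = 70; efficiency = 70/88 = 35/44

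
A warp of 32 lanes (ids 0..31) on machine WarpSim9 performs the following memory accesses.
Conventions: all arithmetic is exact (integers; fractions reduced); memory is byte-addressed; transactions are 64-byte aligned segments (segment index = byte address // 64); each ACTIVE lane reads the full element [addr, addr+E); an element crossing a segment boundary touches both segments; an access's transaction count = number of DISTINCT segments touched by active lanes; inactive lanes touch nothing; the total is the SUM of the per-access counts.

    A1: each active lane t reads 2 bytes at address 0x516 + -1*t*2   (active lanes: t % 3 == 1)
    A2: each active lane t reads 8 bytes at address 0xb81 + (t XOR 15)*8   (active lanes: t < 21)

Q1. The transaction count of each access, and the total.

A1: 2 transactions
A2: 5 transactions

Answer: 2,5; total 7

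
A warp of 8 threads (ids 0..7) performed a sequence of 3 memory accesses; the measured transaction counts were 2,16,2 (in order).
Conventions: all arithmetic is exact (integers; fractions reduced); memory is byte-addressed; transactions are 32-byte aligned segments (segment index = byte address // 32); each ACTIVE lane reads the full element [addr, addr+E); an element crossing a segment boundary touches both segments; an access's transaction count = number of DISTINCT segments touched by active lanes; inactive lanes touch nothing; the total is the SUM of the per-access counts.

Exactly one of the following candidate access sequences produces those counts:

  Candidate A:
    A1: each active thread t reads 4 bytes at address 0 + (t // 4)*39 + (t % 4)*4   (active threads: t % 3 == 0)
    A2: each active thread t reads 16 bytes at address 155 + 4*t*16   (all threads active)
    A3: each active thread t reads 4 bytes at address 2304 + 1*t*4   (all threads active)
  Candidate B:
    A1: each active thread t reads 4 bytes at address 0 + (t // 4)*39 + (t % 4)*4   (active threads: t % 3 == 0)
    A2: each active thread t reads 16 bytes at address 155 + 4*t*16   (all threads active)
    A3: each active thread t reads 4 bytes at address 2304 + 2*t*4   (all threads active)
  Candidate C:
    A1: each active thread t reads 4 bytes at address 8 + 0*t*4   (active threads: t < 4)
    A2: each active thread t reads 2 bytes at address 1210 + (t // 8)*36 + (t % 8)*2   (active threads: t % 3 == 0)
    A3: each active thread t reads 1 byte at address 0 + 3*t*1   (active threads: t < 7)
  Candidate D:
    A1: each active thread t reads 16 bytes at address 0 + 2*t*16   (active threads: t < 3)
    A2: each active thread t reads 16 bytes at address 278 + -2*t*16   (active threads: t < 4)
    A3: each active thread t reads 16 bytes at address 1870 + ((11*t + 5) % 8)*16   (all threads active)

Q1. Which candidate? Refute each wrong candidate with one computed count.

A: A3 gives 1 transaction, not 2
C: A1 gives 1 transaction, not 2
D: A1 gives 3 transactions, not 2
B: all counts match (2,16,2)

Answer: B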